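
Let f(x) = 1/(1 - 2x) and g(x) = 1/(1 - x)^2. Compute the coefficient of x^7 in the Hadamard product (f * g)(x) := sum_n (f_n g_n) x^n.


f has coefficients f_k = 2^k. For g = 1/(1 - x)^2 the coefficient is g_k = C(k + 1, 1) = k + 1. The Hadamard coefficient is (f * g)_k = 2^k * (k + 1).
For k = 7: 2^7 * 8 = 128 * 8 = 1024.

1024


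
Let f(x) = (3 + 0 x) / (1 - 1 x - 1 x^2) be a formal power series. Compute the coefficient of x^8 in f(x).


Write f(x) = sum_{k>=0} a_k x^k. Multiplying both sides by 1 - 1 x - 1 x^2 gives
(1 - 1 x - 1 x^2) sum_{k>=0} a_k x^k = 3 + 0 x.
Matching coefficients:
 x^0: a_0 = 3
 x^1: a_1 - 1 a_0 = 0  =>  a_1 = 1*3 + 0 = 3
 x^k (k >= 2): a_k = 1 a_{k-1} + 1 a_{k-2}.
Iterating: a_2 = 6, a_3 = 9, a_4 = 15, a_5 = 24, a_6 = 39, a_7 = 63, a_8 = 102.
So the coefficient of x^8 is 102.

102


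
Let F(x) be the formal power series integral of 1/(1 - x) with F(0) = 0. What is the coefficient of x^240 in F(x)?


1/(1 - x) = sum_{k>=0} x^k. Integrating termwise and using F(0) = 0 gives
F(x) = sum_{k>=0} x^(k+1) / (k+1) = sum_{m>=1} x^m / m = -ln(1 - x).
So the coefficient of x^240 is 1/240 = 1/240.

1/240


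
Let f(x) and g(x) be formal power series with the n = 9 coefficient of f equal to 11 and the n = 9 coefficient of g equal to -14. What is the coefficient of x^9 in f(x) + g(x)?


Addition of formal power series is termwise.
The coefficient of x^9 in f + g = 11 + -14
= -3

-3


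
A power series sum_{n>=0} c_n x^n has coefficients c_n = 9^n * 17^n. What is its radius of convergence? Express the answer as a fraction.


By the root test (Cauchy-Hadamard), the radius is R = 1 / limsup_n |c_n|^(1/n).
Here |c_n|^(1/n) = (9^n * 17^n)^(1/n) = 9 * 17 = 153 for all n.
So R = 1/153 = 1/153.

1/153


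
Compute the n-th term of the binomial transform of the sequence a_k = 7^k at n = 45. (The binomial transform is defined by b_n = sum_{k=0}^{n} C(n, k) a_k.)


With a_k = 7^k, b_n = sum_{k=0}^{n} C(n, k) 7^k = (1 + 7)^n by the binomial theorem.
For n = 45: (1 + 7)^45 = 8^45 = 43556142965880123323311949751266331066368.

43556142965880123323311949751266331066368


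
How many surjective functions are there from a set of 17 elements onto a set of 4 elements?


By inclusion-exclusion on which target elements are missed, the number of surjections from an n-set onto a k-set is
surj(n, k) = sum_{j=0}^{k} (-1)^j C(k, j) (k - j)^n.
Equivalently surj(n, k) = k! * S(n, k), where S(n, k) is the Stirling number of the second kind.
For n = 17, k = 4:
S(17, 4) = 694337290, so
surj = 4! * 694337290 = 24 * 694337290 = 16664094960.

16664094960


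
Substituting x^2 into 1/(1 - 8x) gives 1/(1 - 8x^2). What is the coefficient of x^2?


The coefficient of x^(2m) in 1/(1 - 8x^2) is 8^m.
With n = 2 = 2*1, the coefficient is 8^1 = 8.

8


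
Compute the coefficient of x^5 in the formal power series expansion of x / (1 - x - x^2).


Let f(x) = sum_{k>=0} a_k x^k. Multiplying f(x) * (1 - x - x^2) = x and matching coefficients gives a_0 = 0, a_1 = 1, and a_k = a_{k-1} + a_{k-2} for k >= 2. These are the Fibonacci numbers F_k.
Iterating from F_0 = 0, F_1 = 1:
F_0=0, F_1=1, F_2=1, F_3=2, F_4=3, F_5=5
F_5 = 5.

5


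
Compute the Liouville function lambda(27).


The Liouville function is lambda(k) = (-1)^Omega(k), where Omega(k) counts the prime factors of k with multiplicity.
Factoring: 27 = 3 * 3 * 3, so Omega(27) = 3.
lambda(27) = (-1)^3 = -1.

-1


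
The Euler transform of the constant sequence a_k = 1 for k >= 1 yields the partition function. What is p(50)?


The Euler transform converts the sequence a_k = 1 into the number of integer partitions.
Using the recurrence or dynamic programming:
p(50) = 204226

204226


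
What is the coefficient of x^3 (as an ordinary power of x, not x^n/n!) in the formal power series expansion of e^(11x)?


The exponential series is e^y = sum_{k>=0} y^k / k!. Substituting y = 11x gives
e^(11x) = sum_{k>=0} 11^k x^k / k!.
So the coefficient of x^n is a^n/n! with a = 11, n = 3:
11^3 / 3! = 1331/6 = 1331/6

1331/6


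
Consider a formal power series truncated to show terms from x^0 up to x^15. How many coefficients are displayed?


From x^0 to x^15 inclusive, the count is 15 - 0 + 1 = 16.

16


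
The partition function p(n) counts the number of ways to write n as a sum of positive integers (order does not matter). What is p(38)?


Using the generating function prod_{k>=1} 1/(1-x^k), we compute p(38).
By dynamic programming over parts 1 through 38:
p(38) = 26015

26015


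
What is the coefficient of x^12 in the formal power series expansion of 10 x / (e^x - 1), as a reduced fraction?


The exponential generating function for Bernoulli numbers is
x / (e^x - 1) = sum_{k>=0} B_k x^k / k!.
So the coefficient of x^12 in 10 x / (e^x - 1) is 10 B_12 / 12!.
Computing: B_12 = -691/2730, 12! = 479001600, giving
10 * -691/2730 / 479001600 = -691/130767436800.

-691/130767436800


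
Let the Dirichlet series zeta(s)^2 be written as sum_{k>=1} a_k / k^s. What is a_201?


The Dirichlet convolution of the constant function 1 with itself gives (1 * 1)(k) = sum_{d | k} 1 = d(k), the number of positive divisors of k.
Since zeta(s) = sum_{k>=1} 1/k^s, we have zeta(s)^2 = sum_{k>=1} d(k)/k^s, so a_k = d(k).
For k = 201: the divisors are 1, 3, 67, 201.
Count = 4.

4


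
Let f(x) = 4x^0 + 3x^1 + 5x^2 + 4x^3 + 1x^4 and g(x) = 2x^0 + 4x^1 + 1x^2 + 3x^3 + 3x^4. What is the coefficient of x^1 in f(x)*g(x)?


Cauchy product at x^1:
4*4 + 3*2
= 22

22


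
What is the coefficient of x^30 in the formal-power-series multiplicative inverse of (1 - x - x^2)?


Let the inverse be f(x) = sum_{k>=0} a_k x^k. From f(x) * (1 - x - x^2) = 1 and matching coefficients:
 x^0: a_0 = 1.
 x^1: a_1 - a_0 = 0, so a_1 = 1.
 x^k (k >= 2): a_k - a_{k-1} - a_{k-2} = 0, i.e. a_k = a_{k-1} + a_{k-2}.
This is the Fibonacci-type recurrence shifted so that a_0 = a_1 = 1.
Iterating: a_0=1, a_1=1, a_2=2, a_3=3, a_4=5, a_5=8, a_6=13, a_7=21, a_8=34, a_9=55, ...
a_30 = 1346269.

1346269


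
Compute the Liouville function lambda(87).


The Liouville function is lambda(k) = (-1)^Omega(k), where Omega(k) counts the prime factors of k with multiplicity.
Factoring: 87 = 3 * 29, so Omega(87) = 2.
lambda(87) = (-1)^2 = 1.

1


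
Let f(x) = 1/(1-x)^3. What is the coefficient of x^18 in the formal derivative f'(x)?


Differentiate: d/dx [ 1/(1-x)^r ] = r / (1-x)^(r+1).
Here r = 3, so f'(x) = 3 / (1-x)^4.
The expansion of 1/(1-x)^(r+1) has coefficient of x^n equal to C(n+r, r).
So the coefficient of x^18 in f'(x) is
3 * C(21, 3) = 3 * 1330 = 3990

3990


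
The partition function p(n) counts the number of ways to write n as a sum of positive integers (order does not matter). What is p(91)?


Using the generating function prod_{k>=1} 1/(1-x^k), we compute p(91).
By dynamic programming over parts 1 through 91:
p(91) = 64112359

64112359


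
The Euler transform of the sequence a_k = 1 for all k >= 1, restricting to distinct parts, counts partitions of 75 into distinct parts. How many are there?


Partitions of 75 into distinct parts can be computed via generating function.
Product (1+x)(1+x^2)(1+x^3)...
The coefficient of x^75 = 48446

48446


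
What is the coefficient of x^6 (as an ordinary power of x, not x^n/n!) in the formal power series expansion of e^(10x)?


The exponential series is e^y = sum_{k>=0} y^k / k!. Substituting y = 10x gives
e^(10x) = sum_{k>=0} 10^k x^k / k!.
So the coefficient of x^n is a^n/n! with a = 10, n = 6:
10^6 / 6! = 1000000/720 = 12500/9

12500/9


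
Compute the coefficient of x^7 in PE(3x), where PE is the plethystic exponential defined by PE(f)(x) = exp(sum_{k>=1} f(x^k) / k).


With f(x) = 3x, the exponent is sum_{k>=1} 3 x^k / k = 3 * (-ln(1 - x)). Exponentiating:
PE(3x) = exp(-3 ln(1 - x)) = 1/(1 - x)^3.
By the negative binomial expansion, [x^n] 1/(1 - x)^3 = C(n + 2, 2).
For n = 7: C(9, 2) = 36.

36


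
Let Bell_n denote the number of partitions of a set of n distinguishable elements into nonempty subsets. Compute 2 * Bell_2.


Bell_2 can be computed from the Bell triangle or from Dobinski's identity Bell_n = (1/e) * sum_{k>=0} k^n / k!.
Computing Bell_2 = 2.
Then 2 * 2 = 4.

4


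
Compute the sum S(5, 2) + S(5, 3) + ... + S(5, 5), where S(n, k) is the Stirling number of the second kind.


By definition, S(n, k) counts partitions of an n-set into exactly k nonempty blocks.
Computing row n = 5 for k = 2..5:
S(5, k): 15, 25, 10, 1
Sum = 51.

51


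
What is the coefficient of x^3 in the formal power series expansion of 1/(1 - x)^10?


The negative binomial / multiset identity is
1/(1 - x)^r = sum_{k>=0} C(k + r - 1, r - 1) x^k.
Here r = 10 and k = 3, so the coefficient is
C(3 + 9, 9) = C(12, 9)
= 220

220


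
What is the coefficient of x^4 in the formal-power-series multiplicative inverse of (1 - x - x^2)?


Let the inverse be f(x) = sum_{k>=0} a_k x^k. From f(x) * (1 - x - x^2) = 1 and matching coefficients:
 x^0: a_0 = 1.
 x^1: a_1 - a_0 = 0, so a_1 = 1.
 x^k (k >= 2): a_k - a_{k-1} - a_{k-2} = 0, i.e. a_k = a_{k-1} + a_{k-2}.
This is the Fibonacci-type recurrence shifted so that a_0 = a_1 = 1.
Iterating: a_0=1, a_1=1, a_2=2, a_3=3, a_4=5
a_4 = 5.

5


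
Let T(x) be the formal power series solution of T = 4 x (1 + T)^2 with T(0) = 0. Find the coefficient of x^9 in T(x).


Apply the Lagrange inversion formula: if T = 4 x * phi(T) with phi(t) = (1 + t)^2, then [x^n] T = 4^n * (1/n) [t^(n-1)] phi(t)^n = 4^n * (1/n) [t^(n-1)] (1 + t)^(2n) = 4^n * (1/n) C(2n, n-1).
Using the identity C(2n, n-1) = C(2n, n) * n / (n+1), the unscaled factor equals C(2n, n) / (n+1) = C_n, the n-th Catalan number.
For n = 9: C_9 = C(18, 9) / 10 = 48620/10 = 4862.
With the 4^9 = 262144 factor, the coefficient is 262144 * 4862 = 1274544128.

1274544128


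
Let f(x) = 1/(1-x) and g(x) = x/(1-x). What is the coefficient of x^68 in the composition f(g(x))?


First simplify the composition: f(g(x)) = 1/(1 - x/(1-x)) = (1-x)/((1-x) - x) = (1-x)/(1-2x).
Now extract the coefficient. Write (1-x)/(1-2x) = 1/(1-2x) - x/(1-2x).
The coefficient of x^n in 1/(1-2x) is 2^n, and in x/(1-2x) is 2^(n-1) (for n >= 1).
So the coefficient of x^68 is 2^68 - 2^67 = 295147905179352825856 - 147573952589676412928 = 147573952589676412928.

147573952589676412928


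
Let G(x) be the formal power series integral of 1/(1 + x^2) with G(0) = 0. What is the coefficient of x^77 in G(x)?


1/(1 + x^2) = sum_{j>=0} (-1)^j x^(2j). Integrating termwise with G(0) = 0:
G(x) = sum_{j>=0} (-1)^j x^(2j+1) / (2j+1) = arctan(x).
Only odd powers are nonzero. For x^77 write 77 = 2*38 + 1, giving
(-1)^38 / 77 = 1/77 = 1/77.

1/77


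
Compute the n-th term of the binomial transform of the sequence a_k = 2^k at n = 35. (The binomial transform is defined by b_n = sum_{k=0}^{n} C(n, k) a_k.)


With a_k = 2^k, b_n = sum_{k=0}^{n} C(n, k) 2^k = (1 + 2)^n by the binomial theorem.
For n = 35: (1 + 2)^35 = 3^35 = 50031545098999707.

50031545098999707


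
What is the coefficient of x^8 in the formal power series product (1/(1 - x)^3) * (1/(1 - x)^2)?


Combine the factors: (1/(1 - x)^3) * (1/(1 - x)^2) = 1/(1 - x)^5.
Then use 1/(1 - x)^r = sum_{k>=0} C(k + r - 1, r - 1) x^k with r = 5 and k = 8:
C(12, 4) = 495.

495


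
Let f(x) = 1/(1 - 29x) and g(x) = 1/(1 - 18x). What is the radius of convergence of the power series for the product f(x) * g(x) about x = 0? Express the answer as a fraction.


The radius of 1/(1 - 29x) is 1/29 (nearest singularity at x = 1/29), and the radius of 1/(1 - 18x) is 1/18.
The product f(x)*g(x) = 1/((1 - 29x)(1 - 18x)) has singularities at both 1/29 and 1/18, so its radius of convergence is the distance to the nearest one:
min(1/29, 1/18) = 1/29.

1/29


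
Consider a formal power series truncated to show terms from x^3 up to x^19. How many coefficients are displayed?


From x^3 to x^19 inclusive, the count is 19 - 3 + 1 = 17.

17


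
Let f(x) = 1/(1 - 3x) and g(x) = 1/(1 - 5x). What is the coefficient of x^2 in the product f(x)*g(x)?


The coefficient of x^n in f*g is the Cauchy product: sum_{k=0}^{n} a^k * b^(n-k).
With a=3, b=5, n=2:
sum_{k=0}^{2} 3^k * 5^(2-k)
= 49

49


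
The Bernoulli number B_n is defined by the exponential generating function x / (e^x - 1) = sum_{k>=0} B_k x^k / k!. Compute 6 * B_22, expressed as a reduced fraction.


Bernoulli numbers can also be computed recursively via B_0 = 1 and sum_{j=0}^{m} C(m+1, j) B_j = 0 for m >= 1. Odd-index Bernoulli numbers vanish for k >= 3.
Computing B_22 = 854513/138, so 6 * B_22 = 6 * 854513/138 = 854513/23.

854513/23


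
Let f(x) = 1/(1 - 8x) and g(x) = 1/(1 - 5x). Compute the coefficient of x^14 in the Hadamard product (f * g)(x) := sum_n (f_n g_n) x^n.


f has coefficients f_k = 8^k and g has coefficients g_k = 5^k, so the Hadamard product has coefficient (f*g)_k = 8^k * 5^k = 40^k.
For k = 14: 40^14 = 26843545600000000000000.

26843545600000000000000


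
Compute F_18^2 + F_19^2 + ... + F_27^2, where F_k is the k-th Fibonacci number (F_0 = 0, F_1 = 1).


There is a standard identity sum_{k=0}^{N} F_k^2 = F_N * F_{N+1} (proved inductively from the telescoping relation F_k^2 = F_k F_{k+1} - F_{k-1} F_k). Then
sum_{k=18}^{27} F_k^2 = F_27 F_28 - F_17 F_18.
Computing: F_27 = 196418, F_28 = 317811, F_17 = 1597, F_18 = 2584.
Sum = 196418 * 317811 - 1597 * 2584 = 62419674350.

62419674350


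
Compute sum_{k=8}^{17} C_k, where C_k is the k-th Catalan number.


C_8 through C_17: 1430, 4862, 16796, 58786, 208012, 742900, 2674440, 9694845, 35357670, 129644790
Sum = 1430 + 4862 + 16796 + 58786 + 208012 + 742900 + 2674440 + 9694845 + 35357670 + 129644790
= 178404531

178404531


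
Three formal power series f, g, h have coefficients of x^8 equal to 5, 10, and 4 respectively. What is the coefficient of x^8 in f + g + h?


Series addition is componentwise:
5 + 10 + 4
= 19

19


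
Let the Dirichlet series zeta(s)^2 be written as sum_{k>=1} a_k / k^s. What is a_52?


The Dirichlet convolution of the constant function 1 with itself gives (1 * 1)(k) = sum_{d | k} 1 = d(k), the number of positive divisors of k.
Since zeta(s) = sum_{k>=1} 1/k^s, we have zeta(s)^2 = sum_{k>=1} d(k)/k^s, so a_k = d(k).
For k = 52: the divisors are 1, 2, 4, 13, 26, 52.
Count = 6.

6


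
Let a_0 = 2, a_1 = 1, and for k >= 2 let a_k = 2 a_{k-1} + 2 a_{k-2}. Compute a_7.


Iterating the recurrence forward:
a_0 = 2
a_1 = 1
a_2 = 2*1 + 2*2 = 6
a_3 = 2*6 + 2*1 = 14
a_4 = 2*14 + 2*6 = 40
a_5 = 2*40 + 2*14 = 108
a_6 = 2*108 + 2*40 = 296
a_7 = 2*296 + 2*108 = 808
So a_7 = 808.

808


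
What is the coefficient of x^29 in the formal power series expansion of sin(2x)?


The Maclaurin series is sin(t) = sum_{k>=0} (-1)^k t^(2k+1) / (2k+1)!, so substituting t = 2x, only odd powers of x are nonzero, with coefficient of x^(2k+1) equal to (-1)^k 2^(2k+1) / (2k+1)!.
Write 29 = 2*14 + 1, giving the coefficient (-1)^14 * 2^29 / 29! = 536870912/8841761993739701954543616000000 = 16/263505041412702261046875.

16/263505041412702261046875


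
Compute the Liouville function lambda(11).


The Liouville function is lambda(k) = (-1)^Omega(k), where Omega(k) counts the prime factors of k with multiplicity.
Factoring: 11 = 11, so Omega(11) = 1.
lambda(11) = (-1)^1 = -1.

-1


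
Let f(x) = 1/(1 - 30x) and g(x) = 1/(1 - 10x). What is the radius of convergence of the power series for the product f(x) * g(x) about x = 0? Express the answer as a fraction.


The radius of 1/(1 - 30x) is 1/30 (nearest singularity at x = 1/30), and the radius of 1/(1 - 10x) is 1/10.
The product f(x)*g(x) = 1/((1 - 30x)(1 - 10x)) has singularities at both 1/30 and 1/10, so its radius of convergence is the distance to the nearest one:
min(1/30, 1/10) = 1/30.

1/30


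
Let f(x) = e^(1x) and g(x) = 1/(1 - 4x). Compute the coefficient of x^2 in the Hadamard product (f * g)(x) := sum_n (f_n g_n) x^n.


Expanding: f_k = 1^k/k! (from e^(1x)) and g_k = 4^k (from 1/(1 - 4x)). So the Hadamard coefficient (f * g)_k = 1^k 4^k / k! = (4)^k / k!.
For k = 2: 4^2/2! = 16/2 = 8.

8


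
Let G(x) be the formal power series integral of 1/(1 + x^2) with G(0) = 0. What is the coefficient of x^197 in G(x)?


1/(1 + x^2) = sum_{j>=0} (-1)^j x^(2j). Integrating termwise with G(0) = 0:
G(x) = sum_{j>=0} (-1)^j x^(2j+1) / (2j+1) = arctan(x).
Only odd powers are nonzero. For x^197 write 197 = 2*98 + 1, giving
(-1)^98 / 197 = 1/197 = 1/197.

1/197


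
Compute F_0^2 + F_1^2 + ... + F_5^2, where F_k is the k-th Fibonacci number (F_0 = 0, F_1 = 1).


There is a standard identity sum_{k=0}^{N} F_k^2 = F_N * F_{N+1} (proved inductively from the telescoping relation F_k^2 = F_k F_{k+1} - F_{k-1} F_k). Then
sum_{k=0}^{5} F_k^2 = F_5 F_6 - F_0 F_0.
Computing: F_5 = 5, F_6 = 8.
Sum = 5 * 8 = 40.

40


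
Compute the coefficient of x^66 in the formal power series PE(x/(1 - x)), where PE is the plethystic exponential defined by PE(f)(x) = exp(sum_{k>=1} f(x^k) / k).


For f(x) = x/(1 - x) we have
sum_{k>=1} f(x^k) / k = sum_{k>=1} (1/k) * x^k / (1 - x^k) = sum_{k, m >= 1} x^(k m) / k,
which after exponentiating simplifies to
PE(x/(1 - x)) = prod_{k>=1} 1 / (1 - x^k).
This is the generating function for the partition function p(n), so the coefficient of x^66 is p(66).
Computing p(66) by dynamic programming over parts 1, 2, ..., 66: p(66) = 2323520.

2323520


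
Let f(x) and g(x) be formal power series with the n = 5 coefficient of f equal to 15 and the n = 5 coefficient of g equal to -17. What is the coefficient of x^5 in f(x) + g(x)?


Addition of formal power series is termwise.
The coefficient of x^5 in f + g = 15 + -17
= -2

-2


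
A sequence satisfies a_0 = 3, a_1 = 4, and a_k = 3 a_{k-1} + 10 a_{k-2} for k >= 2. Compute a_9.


The characteristic equation is t^2 - 3 t - 10 = 0, with roots r_1 = 5 and r_2 = -2 (so c_1 = r_1 + r_2, c_2 = -r_1 r_2 as required).
One can use the closed form a_n = A r_1^n + B r_2^n, but direct iteration is more reliable:
a_0 = 3, a_1 = 4, a_2 = 42, a_3 = 166, a_4 = 918, a_5 = 4414, a_6 = 22422, a_7 = 111406, a_8 = 558438, a_9 = 2789374.
So a_9 = 2789374.

2789374


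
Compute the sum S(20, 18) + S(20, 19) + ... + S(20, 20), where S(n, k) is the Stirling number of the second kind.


By definition, S(n, k) counts partitions of an n-set into exactly k nonempty blocks.
Computing row n = 20 for k = 18..20:
S(20, k): 15675, 190, 1
Sum = 15866.

15866


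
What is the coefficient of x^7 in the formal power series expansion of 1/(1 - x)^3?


The expansion 1/(1 - x)^r = sum_{k>=0} C(k + r - 1, r - 1) x^k follows from the multiset / negative-binomial theorem (or from repeated differentiation of the geometric series).
For r = 3 and k = 7:
C(9, 2) = 362880 / (2 * 5040) = 36.

36


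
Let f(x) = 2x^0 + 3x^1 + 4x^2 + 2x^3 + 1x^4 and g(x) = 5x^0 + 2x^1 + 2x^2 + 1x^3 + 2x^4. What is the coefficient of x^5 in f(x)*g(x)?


Cauchy product at x^5:
3*2 + 4*1 + 2*2 + 1*2
= 16

16


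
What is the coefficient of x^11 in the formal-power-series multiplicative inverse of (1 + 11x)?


The inverse is 1/(1 + 11x). Apply the geometric identity 1/(1 - y) = sum_{k>=0} y^k with y = -11x:
1/(1 + 11x) = sum_{k>=0} (-11)^k x^k.
So the coefficient of x^11 is (-11)^11 = -285311670611.

-285311670611


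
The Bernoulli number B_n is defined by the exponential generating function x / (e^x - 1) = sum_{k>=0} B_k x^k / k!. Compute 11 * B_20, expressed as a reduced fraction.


Bernoulli numbers can also be computed recursively via B_0 = 1 and sum_{j=0}^{m} C(m+1, j) B_j = 0 for m >= 1. Odd-index Bernoulli numbers vanish for k >= 3.
Computing B_20 = -174611/330, so 11 * B_20 = 11 * -174611/330 = -174611/30.

-174611/30


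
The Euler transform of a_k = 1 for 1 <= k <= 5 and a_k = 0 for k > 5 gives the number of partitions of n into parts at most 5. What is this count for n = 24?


Partitions of 24 into parts at most 5:
Using generating function (1-x)^(-1)(1-x^2)^(-1)...(1-x^5)^(-1),
the coefficient of x^24 = 333

333


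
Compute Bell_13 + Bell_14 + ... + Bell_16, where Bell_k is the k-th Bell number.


Recall Bell_k counts set partitions of a k-set (with Bell_0 = 1 by convention).
Bell_13 through Bell_16: 27644437, 190899322, 1382958545, 10480142147
Sum = 27644437 + 190899322 + 1382958545 + 10480142147 = 12081644451.

12081644451


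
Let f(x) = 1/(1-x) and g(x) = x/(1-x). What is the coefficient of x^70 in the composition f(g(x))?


First simplify the composition: f(g(x)) = 1/(1 - x/(1-x)) = (1-x)/((1-x) - x) = (1-x)/(1-2x).
Now extract the coefficient. Write (1-x)/(1-2x) = 1/(1-2x) - x/(1-2x).
The coefficient of x^n in 1/(1-2x) is 2^n, and in x/(1-2x) is 2^(n-1) (for n >= 1).
So the coefficient of x^70 is 2^70 - 2^69 = 1180591620717411303424 - 590295810358705651712 = 590295810358705651712.

590295810358705651712


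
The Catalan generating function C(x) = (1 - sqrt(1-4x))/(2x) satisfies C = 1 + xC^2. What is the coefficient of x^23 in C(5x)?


Substituting x -> 5x scales the n-th coefficient by 5^n, so [x^23] C(5x) = 5^23 * C_23.
C_23 = C(2*23, 23)/(24) = 8233430727600/24 = 343059613650.
So 5^23 * 343059613650 = 11920928955078125 * 343059613650 = 4089589281678199768066406250.

4089589281678199768066406250


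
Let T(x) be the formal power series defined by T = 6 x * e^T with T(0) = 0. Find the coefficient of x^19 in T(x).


Apply the Lagrange inversion formula: if T = 6 x * phi(T) with phi(t) = e^t, then
[x^n] T = 6^n * (1/n) [t^(n-1)] phi(t)^n = 6^n * (1/n) [t^(n-1)] e^(n t) = 6^n * (1/n) * n^(n-1) / (n-1)! = 6^n * n^(n-1) / n!.
When c = 1 this is the Cayley count of rooted labeled trees on n vertices, divided by n!.
For n = 19: 6^19 * 19^18 / 19! = 609359740010496 * 104127350297911241532841/121645100408832000 = 7766672725568034822660288264/14889875.

7766672725568034822660288264/14889875


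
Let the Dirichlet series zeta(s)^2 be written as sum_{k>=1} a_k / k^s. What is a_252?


The Dirichlet convolution of the constant function 1 with itself gives (1 * 1)(k) = sum_{d | k} 1 = d(k), the number of positive divisors of k.
Since zeta(s) = sum_{k>=1} 1/k^s, we have zeta(s)^2 = sum_{k>=1} d(k)/k^s, so a_k = d(k).
For k = 252: the divisors are 1, 2, 3, 4, 6, 7, 9, 12, 14, 18, 21, 28, 36, 42, 63, 84, 126, 252.
Count = 18.

18


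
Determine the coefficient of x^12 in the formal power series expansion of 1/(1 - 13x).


The geometric series identity gives 1/(1 - c x) = sum_{k>=0} c^k x^k, so the coefficient of x^k is c^k.
Here c = 13 and k = 12.
Computing: 13^12 = 23298085122481

23298085122481


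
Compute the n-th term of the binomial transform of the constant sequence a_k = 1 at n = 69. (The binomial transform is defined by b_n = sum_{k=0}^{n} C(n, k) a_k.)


With a_k = 1 for all k, b_n = sum_{k=0}^{n} C(n, k) = 2^n by the binomial theorem.
For n = 69: 2^69 = 590295810358705651712.

590295810358705651712


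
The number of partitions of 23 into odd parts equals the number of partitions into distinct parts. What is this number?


Computing partitions of 23 into odd parts (1, 3, 5, ...):
Using the generating function prod_{k>=0} 1/(1-x^(2k+1)),
the count is 104

104


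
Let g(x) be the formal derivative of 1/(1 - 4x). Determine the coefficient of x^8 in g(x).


Differentiate termwise: d/dx sum_{k>=0} 4^k x^k = sum_{k>=1} k 4^k x^(k-1) = sum_{j>=0} (j+1) 4^(j+1) x^j.
Equivalently, d/dx [1/(1 - 4x)] = 4/(1 - 4x)^2.
For j = 8: 9 * 4^9 = 9 * 262144 = 2359296.

2359296


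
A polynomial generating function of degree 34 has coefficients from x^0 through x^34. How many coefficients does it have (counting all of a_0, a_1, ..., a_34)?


A polynomial of degree 34 takes the form a_0 + a_1 x + ... + a_34 x^34.
The number of coefficients is 34 + 1 = 35.

35


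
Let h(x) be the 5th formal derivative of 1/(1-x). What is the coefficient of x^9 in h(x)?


Differentiating 5 times: d^5/dx^5 [1/(1-x)] = 5!/(1-x)^6.
The expansion 1/(1-x)^6 = sum_{k>=0} C(k+5, 5) x^k, so the coefficient of x^n in 5!/(1-x)^6 is 5! * C(n+5, 5).
For n = 9: 120 * C(14, 5) = 120 * 2002 = 240240

240240


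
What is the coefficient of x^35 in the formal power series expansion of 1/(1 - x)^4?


The negative binomial / multiset identity is
1/(1 - x)^r = sum_{k>=0} C(k + r - 1, r - 1) x^k.
Here r = 4 and k = 35, so the coefficient is
C(35 + 3, 3) = C(38, 3)
= 8436

8436


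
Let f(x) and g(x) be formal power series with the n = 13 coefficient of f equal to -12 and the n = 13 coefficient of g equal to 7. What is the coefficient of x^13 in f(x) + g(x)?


Addition of formal power series is termwise.
The coefficient of x^13 in f + g = -12 + 7
= -5

-5


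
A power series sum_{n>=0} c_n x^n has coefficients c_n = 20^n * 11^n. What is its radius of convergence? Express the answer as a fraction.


By the root test (Cauchy-Hadamard), the radius is R = 1 / limsup_n |c_n|^(1/n).
Here |c_n|^(1/n) = (20^n * 11^n)^(1/n) = 20 * 11 = 220 for all n.
So R = 1/220 = 1/220.

1/220


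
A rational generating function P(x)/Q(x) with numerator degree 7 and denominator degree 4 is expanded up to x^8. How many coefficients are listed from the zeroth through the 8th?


Expanding up to x^8 gives the coefficients for x^0, x^1, ..., x^8.
That is 8 + 1 = 9 coefficients in total.

9


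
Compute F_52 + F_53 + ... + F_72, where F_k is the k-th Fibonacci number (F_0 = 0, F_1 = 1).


Use the identity sum_{k=0}^{N} F_k = F_{N+2} - 1 (which follows from F_{k+2} - F_{k+1} = F_k). Then
sum_{k=52}^{72} F_k = (F_{74} - 1) - (F_{53} - 1) = F_{74} - F_{53}.
Computing: F_{74} = 1304969544928657, F_{53} = 53316291173, so
Sum = 1304969544928657 - 53316291173 = 1304916228637484.

1304916228637484


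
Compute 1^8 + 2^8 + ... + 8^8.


This power sum has a closed form given by Faulhaber's formula
sum_{k=1}^{m} k^p = (1 / (p + 1)) * sum_{j=0}^{p} C(p + 1, j) B_j m^(p + 1 - j),
but for small m direct computation is fastest:
1 + 256 + 6561 + 65536 + 390625 + 1679616 + 5764801 + 16777216 = 24684612.

24684612


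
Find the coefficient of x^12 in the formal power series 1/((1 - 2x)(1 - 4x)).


By partial fractions or Cauchy convolution:
The coefficient equals sum_{k=0}^{12} 2^k * 4^(12-k).
= 33550336

33550336


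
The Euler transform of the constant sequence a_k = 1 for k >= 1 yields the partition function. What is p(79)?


The Euler transform converts the sequence a_k = 1 into the number of integer partitions.
Using the recurrence or dynamic programming:
p(79) = 13848650

13848650


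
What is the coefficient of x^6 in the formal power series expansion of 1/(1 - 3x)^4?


The general identity 1/(1 - c x)^r = sum_{k>=0} c^k C(k + r - 1, r - 1) x^k follows by substituting y = c x into 1/(1 - y)^r = sum_{k>=0} C(k + r - 1, r - 1) y^k.
For c = 3, r = 4, k = 6:
3^6 * C(9, 3) = 729 * 84 = 61236.

61236


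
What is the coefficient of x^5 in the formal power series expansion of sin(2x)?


The Maclaurin series is sin(t) = sum_{k>=0} (-1)^k t^(2k+1) / (2k+1)!, so substituting t = 2x, only odd powers of x are nonzero, with coefficient of x^(2k+1) equal to (-1)^k 2^(2k+1) / (2k+1)!.
Write 5 = 2*2 + 1, giving the coefficient (-1)^2 * 2^5 / 5! = 32/120 = 4/15.

4/15


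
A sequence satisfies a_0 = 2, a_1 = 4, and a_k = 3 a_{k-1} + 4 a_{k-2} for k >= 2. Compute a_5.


The characteristic equation is t^2 - 3 t - 4 = 0, with roots r_1 = 4 and r_2 = -1 (so c_1 = r_1 + r_2, c_2 = -r_1 r_2 as required).
One can use the closed form a_n = A r_1^n + B r_2^n, but direct iteration is more reliable:
a_0 = 2, a_1 = 4, a_2 = 20, a_3 = 76, a_4 = 308, a_5 = 1228.
So a_5 = 1228.

1228


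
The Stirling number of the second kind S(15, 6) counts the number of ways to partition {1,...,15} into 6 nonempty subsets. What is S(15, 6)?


Using the explicit formula S(n,k) = (1/k!) sum_{j=0}^{k} (-1)^(k-j) C(k,j) j^n:
S(15, 6) = 420693273
Equivalently, S(n,k) is n! times the coefficient of x^n in the EGF (e^x - 1)^k / k!.

420693273


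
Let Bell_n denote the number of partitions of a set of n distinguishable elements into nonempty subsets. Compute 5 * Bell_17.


Bell_17 can be computed from the Bell triangle or from Dobinski's identity Bell_n = (1/e) * sum_{k>=0} k^n / k!.
Computing Bell_17 = 82864869804.
Then 5 * 82864869804 = 414324349020.

414324349020


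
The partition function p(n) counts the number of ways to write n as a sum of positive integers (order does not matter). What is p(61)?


Using the generating function prod_{k>=1} 1/(1-x^k), we compute p(61).
By dynamic programming over parts 1 through 61:
p(61) = 1121505

1121505


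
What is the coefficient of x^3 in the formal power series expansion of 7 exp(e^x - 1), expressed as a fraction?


exp(e^x - 1) is the exponential generating function for the Bell numbers Bell_k: exp(e^x - 1) = sum_{k>=0} Bell_k x^k / k!.
So the coefficient of x^3 in 7 exp(e^x - 1) is 7 Bell_3 / 3!.
Computing: Bell_3 = 5 and 3! = 6, giving
7 * 5/6 = 35/6.

35/6


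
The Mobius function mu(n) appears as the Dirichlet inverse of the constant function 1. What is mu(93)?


93 = 3 * 31 (all distinct primes).
mu(93) = (-1)^2 = 1

1


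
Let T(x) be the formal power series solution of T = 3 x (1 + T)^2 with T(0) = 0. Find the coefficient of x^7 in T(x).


Apply the Lagrange inversion formula: if T = 3 x * phi(T) with phi(t) = (1 + t)^2, then [x^n] T = 3^n * (1/n) [t^(n-1)] phi(t)^n = 3^n * (1/n) [t^(n-1)] (1 + t)^(2n) = 3^n * (1/n) C(2n, n-1).
Using the identity C(2n, n-1) = C(2n, n) * n / (n+1), the unscaled factor equals C(2n, n) / (n+1) = C_n, the n-th Catalan number.
For n = 7: C_7 = C(14, 7) / 8 = 3432/8 = 429.
With the 3^7 = 2187 factor, the coefficient is 2187 * 429 = 938223.

938223


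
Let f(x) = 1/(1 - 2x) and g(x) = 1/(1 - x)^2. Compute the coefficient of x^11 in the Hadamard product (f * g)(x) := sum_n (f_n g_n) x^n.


f has coefficients f_k = 2^k. For g = 1/(1 - x)^2 the coefficient is g_k = C(k + 1, 1) = k + 1. The Hadamard coefficient is (f * g)_k = 2^k * (k + 1).
For k = 11: 2^11 * 12 = 2048 * 12 = 24576.

24576


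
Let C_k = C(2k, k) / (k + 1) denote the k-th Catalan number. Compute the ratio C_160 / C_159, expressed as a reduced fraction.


Using C_k = (2k)! / (k! (k+1)!), the ratio C_{k+1}/C_k simplifies to
C_{k+1}/C_k = [(2k+2)! / ((k+1)! (k+2)!)] * [k! (k+1)! / (2k)!]
 = (2k+2)(2k+1) / ((k+1)(k+2)) = 2(2k+1) / (k+2).
For k = 159: 2(2*159 + 1) / (159 + 2) = 638/161 = 638/161.

638/161


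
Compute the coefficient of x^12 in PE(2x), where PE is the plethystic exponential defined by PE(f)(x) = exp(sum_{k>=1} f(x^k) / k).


With f(x) = 2x, the exponent is sum_{k>=1} 2 x^k / k = 2 * (-ln(1 - x)). Exponentiating:
PE(2x) = exp(-2 ln(1 - x)) = 1/(1 - x)^2.
By the negative binomial expansion, [x^n] 1/(1 - x)^2 = C(n + 1, 1).
For n = 12: C(13, 1) = 13.

13


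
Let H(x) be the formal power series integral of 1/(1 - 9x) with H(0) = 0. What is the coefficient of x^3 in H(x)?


1/(1 - 9x) = sum_{k>=0} 9^k x^k. Integrating termwise with H(0) = 0:
H(x) = sum_{k>=0} 9^k x^(k+1) / (k+1) = sum_{m>=1} 9^(m-1) x^m / m.
For m = 3: 9^2/3 = 81/3 = 27.

27


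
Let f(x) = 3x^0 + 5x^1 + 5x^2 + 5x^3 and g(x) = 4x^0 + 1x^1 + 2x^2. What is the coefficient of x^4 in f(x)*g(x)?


Cauchy product at x^4:
5*2 + 5*1
= 15

15


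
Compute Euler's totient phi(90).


phi(n) counts integers in [1, n] coprime to n. Using the multiplicative formula phi(n) = n * prod_{p | n} (1 - 1/p):
90 = 2 * 3^2 * 5, so
phi(90) = 90 * (1 - 1/2) * (1 - 1/3) * (1 - 1/5) = 24.

24


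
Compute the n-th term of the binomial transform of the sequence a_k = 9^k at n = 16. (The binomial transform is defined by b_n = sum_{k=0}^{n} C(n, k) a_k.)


With a_k = 9^k, b_n = sum_{k=0}^{n} C(n, k) 9^k = (1 + 9)^n by the binomial theorem.
For n = 16: (1 + 9)^16 = 10^16 = 10000000000000000.

10000000000000000


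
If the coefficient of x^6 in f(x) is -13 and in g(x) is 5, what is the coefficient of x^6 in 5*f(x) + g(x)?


Scalar multiplication scales coefficients: 5 * -13 = -65.
Then add the g coefficient: -65 + 5
= -60

-60


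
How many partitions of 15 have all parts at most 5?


Using the generating function (1-x)^(-1)(1-x^2)^(-1)...(1-x^5)^(-1),
the coefficient of x^15 counts these restricted partitions.
Result = 84

84


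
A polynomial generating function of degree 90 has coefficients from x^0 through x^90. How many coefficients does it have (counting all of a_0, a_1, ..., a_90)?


A polynomial of degree 90 takes the form a_0 + a_1 x + ... + a_90 x^90.
The number of coefficients is 90 + 1 = 91.

91


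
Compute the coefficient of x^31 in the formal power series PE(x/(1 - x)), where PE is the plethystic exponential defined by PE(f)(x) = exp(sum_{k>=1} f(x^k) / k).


For f(x) = x/(1 - x) we have
sum_{k>=1} f(x^k) / k = sum_{k>=1} (1/k) * x^k / (1 - x^k) = sum_{k, m >= 1} x^(k m) / k,
which after exponentiating simplifies to
PE(x/(1 - x)) = prod_{k>=1} 1 / (1 - x^k).
This is the generating function for the partition function p(n), so the coefficient of x^31 is p(31).
Computing p(31) by dynamic programming over parts 1, 2, ..., 31: p(31) = 6842.

6842


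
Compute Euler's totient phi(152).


phi(n) counts integers in [1, n] coprime to n. Using the multiplicative formula phi(n) = n * prod_{p | n} (1 - 1/p):
152 = 2^3 * 19, so
phi(152) = 152 * (1 - 1/2) * (1 - 1/19) = 72.

72


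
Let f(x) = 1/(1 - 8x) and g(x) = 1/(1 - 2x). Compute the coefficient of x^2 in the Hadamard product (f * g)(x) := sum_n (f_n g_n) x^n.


f has coefficients f_k = 8^k and g has coefficients g_k = 2^k, so the Hadamard product has coefficient (f*g)_k = 8^k * 2^k = 16^k.
For k = 2: 16^2 = 256.

256


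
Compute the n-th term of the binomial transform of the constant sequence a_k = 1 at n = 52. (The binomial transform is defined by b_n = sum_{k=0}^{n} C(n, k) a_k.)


With a_k = 1 for all k, b_n = sum_{k=0}^{n} C(n, k) = 2^n by the binomial theorem.
For n = 52: 2^52 = 4503599627370496.

4503599627370496


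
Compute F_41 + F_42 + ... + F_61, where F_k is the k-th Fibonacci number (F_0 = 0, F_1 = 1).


Use the identity sum_{k=0}^{N} F_k = F_{N+2} - 1 (which follows from F_{k+2} - F_{k+1} = F_k). Then
sum_{k=41}^{61} F_k = (F_{63} - 1) - (F_{42} - 1) = F_{63} - F_{42}.
Computing: F_{63} = 6557470319842, F_{42} = 267914296, so
Sum = 6557470319842 - 267914296 = 6557202405546.

6557202405546


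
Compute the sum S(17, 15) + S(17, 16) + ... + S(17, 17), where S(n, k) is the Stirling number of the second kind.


By definition, S(n, k) counts partitions of an n-set into exactly k nonempty blocks.
Computing row n = 17 for k = 15..17:
S(17, k): 7820, 136, 1
Sum = 7957.

7957


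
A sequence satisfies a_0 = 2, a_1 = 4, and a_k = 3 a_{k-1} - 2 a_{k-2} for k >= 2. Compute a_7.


The characteristic equation is t^2 - 3 t + 2 = 0, with roots r_1 = 2 and r_2 = 1 (so c_1 = r_1 + r_2, c_2 = -r_1 r_2 as required).
One can use the closed form a_n = A r_1^n + B r_2^n, but direct iteration is more reliable:
a_0 = 2, a_1 = 4, a_2 = 8, a_3 = 16, a_4 = 32, a_5 = 64, a_6 = 128, a_7 = 256.
So a_7 = 256.

256


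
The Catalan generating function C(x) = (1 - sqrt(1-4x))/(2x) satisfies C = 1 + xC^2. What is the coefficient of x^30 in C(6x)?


Substituting x -> 6x scales the n-th coefficient by 6^n, so [x^30] C(6x) = 6^30 * C_30.
C_30 = C(2*30, 30)/(31) = 118264581564861424/31 = 3814986502092304.
So 6^30 * 3814986502092304 = 221073919720733357899776 * 3814986502092304 = 843394019699235377014683080691132923904.

843394019699235377014683080691132923904


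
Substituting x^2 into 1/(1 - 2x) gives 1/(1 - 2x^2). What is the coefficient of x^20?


The coefficient of x^(2m) in 1/(1 - 2x^2) is 2^m.
With n = 20 = 2*10, the coefficient is 2^10 = 1024.

1024


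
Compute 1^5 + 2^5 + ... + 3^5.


This power sum has a closed form given by Faulhaber's formula
sum_{k=1}^{m} k^p = (1 / (p + 1)) * sum_{j=0}^{p} C(p + 1, j) B_j m^(p + 1 - j),
but for small m direct computation is fastest:
1 + 32 + 243 = 276.

276


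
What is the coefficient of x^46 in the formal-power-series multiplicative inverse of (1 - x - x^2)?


Let the inverse be f(x) = sum_{k>=0} a_k x^k. From f(x) * (1 - x - x^2) = 1 and matching coefficients:
 x^0: a_0 = 1.
 x^1: a_1 - a_0 = 0, so a_1 = 1.
 x^k (k >= 2): a_k - a_{k-1} - a_{k-2} = 0, i.e. a_k = a_{k-1} + a_{k-2}.
This is the Fibonacci-type recurrence shifted so that a_0 = a_1 = 1.
Iterating: a_0=1, a_1=1, a_2=2, a_3=3, a_4=5, a_5=8, a_6=13, a_7=21, a_8=34, a_9=55, ...
a_46 = 2971215073.

2971215073


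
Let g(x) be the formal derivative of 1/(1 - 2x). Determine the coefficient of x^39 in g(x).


Differentiate termwise: d/dx sum_{k>=0} 2^k x^k = sum_{k>=1} k 2^k x^(k-1) = sum_{j>=0} (j+1) 2^(j+1) x^j.
Equivalently, d/dx [1/(1 - 2x)] = 2/(1 - 2x)^2.
For j = 39: 40 * 2^40 = 40 * 1099511627776 = 43980465111040.

43980465111040


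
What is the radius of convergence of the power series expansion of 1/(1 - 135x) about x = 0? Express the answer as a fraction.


Expanding 1/(1 - 135x) = sum_{k>=0} 135^k x^k, the series converges when |135x| < 1, i.e., |x| < 1/135.
So the radius of convergence is 1/135 = 1/135.

1/135


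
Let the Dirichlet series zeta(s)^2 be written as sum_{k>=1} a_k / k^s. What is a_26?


The Dirichlet convolution of the constant function 1 with itself gives (1 * 1)(k) = sum_{d | k} 1 = d(k), the number of positive divisors of k.
Since zeta(s) = sum_{k>=1} 1/k^s, we have zeta(s)^2 = sum_{k>=1} d(k)/k^s, so a_k = d(k).
For k = 26: the divisors are 1, 2, 13, 26.
Count = 4.

4


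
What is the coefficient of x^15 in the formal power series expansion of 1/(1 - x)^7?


The negative binomial / multiset identity is
1/(1 - x)^r = sum_{k>=0} C(k + r - 1, r - 1) x^k.
Here r = 7 and k = 15, so the coefficient is
C(15 + 6, 6) = C(21, 6)
= 54264

54264


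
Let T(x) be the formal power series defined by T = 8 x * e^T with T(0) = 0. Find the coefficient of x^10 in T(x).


Apply the Lagrange inversion formula: if T = 8 x * phi(T) with phi(t) = e^t, then
[x^n] T = 8^n * (1/n) [t^(n-1)] phi(t)^n = 8^n * (1/n) [t^(n-1)] e^(n t) = 8^n * (1/n) * n^(n-1) / (n-1)! = 8^n * n^(n-1) / n!.
When c = 1 this is the Cayley count of rooted labeled trees on n vertices, divided by n!.
For n = 10: 8^10 * 10^9 / 10! = 1073741824 * 1000000000/3628800 = 167772160000000/567.

167772160000000/567


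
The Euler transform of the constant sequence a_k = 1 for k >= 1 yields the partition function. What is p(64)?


The Euler transform converts the sequence a_k = 1 into the number of integer partitions.
Using the recurrence or dynamic programming:
p(64) = 1741630

1741630


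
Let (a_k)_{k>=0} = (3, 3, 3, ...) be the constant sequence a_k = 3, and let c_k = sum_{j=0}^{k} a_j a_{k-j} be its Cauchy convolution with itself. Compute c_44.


Since a_j = 3 for all j >= 0, the convolution sum becomes
c_k = sum_{j=0}^{k} 3 * 3 = 9 * (k + 1).
Equivalently, the generating function of (a_k) is 3/(1 - x) and its square is 9/(1 - x)^2 = sum_{k>=0} 9(k + 1) x^k.
For k = 44: 9 * 45 = 405.

405


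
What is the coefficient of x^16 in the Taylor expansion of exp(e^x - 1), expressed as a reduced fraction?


exp(e^x - 1) = sum_{k>=0} Bell_k x^k / k!, where Bell_k is the k-th Bell number.
So the coefficient of x^16 is Bell_16 / 16!.
Computing: Bell_16 = 10480142147 and 16! = 20922789888000, giving
10480142147/20922789888000 = 10480142147/20922789888000.

10480142147/20922789888000


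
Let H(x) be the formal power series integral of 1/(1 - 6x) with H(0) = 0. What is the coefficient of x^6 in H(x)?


1/(1 - 6x) = sum_{k>=0} 6^k x^k. Integrating termwise with H(0) = 0:
H(x) = sum_{k>=0} 6^k x^(k+1) / (k+1) = sum_{m>=1} 6^(m-1) x^m / m.
For m = 6: 6^5/6 = 7776/6 = 1296.

1296


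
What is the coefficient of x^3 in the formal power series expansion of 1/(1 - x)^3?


The expansion 1/(1 - x)^r = sum_{k>=0} C(k + r - 1, r - 1) x^k follows from the multiset / negative-binomial theorem (or from repeated differentiation of the geometric series).
For r = 3 and k = 3:
C(5, 2) = 120 / (2 * 6) = 10.

10
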